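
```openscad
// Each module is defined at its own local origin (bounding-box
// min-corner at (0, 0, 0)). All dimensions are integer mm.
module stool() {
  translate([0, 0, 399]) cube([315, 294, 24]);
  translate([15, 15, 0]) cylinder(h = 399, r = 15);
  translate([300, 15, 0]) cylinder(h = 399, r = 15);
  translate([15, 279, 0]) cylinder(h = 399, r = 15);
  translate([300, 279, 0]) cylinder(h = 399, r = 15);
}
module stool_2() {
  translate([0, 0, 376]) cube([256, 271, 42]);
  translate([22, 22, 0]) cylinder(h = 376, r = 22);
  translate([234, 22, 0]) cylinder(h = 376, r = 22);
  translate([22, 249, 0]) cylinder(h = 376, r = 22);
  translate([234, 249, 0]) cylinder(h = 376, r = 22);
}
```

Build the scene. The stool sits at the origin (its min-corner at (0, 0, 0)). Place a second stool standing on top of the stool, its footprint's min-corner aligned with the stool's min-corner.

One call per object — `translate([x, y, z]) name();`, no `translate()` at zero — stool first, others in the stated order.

stool();
translate([0, 0, 423]) stool_2();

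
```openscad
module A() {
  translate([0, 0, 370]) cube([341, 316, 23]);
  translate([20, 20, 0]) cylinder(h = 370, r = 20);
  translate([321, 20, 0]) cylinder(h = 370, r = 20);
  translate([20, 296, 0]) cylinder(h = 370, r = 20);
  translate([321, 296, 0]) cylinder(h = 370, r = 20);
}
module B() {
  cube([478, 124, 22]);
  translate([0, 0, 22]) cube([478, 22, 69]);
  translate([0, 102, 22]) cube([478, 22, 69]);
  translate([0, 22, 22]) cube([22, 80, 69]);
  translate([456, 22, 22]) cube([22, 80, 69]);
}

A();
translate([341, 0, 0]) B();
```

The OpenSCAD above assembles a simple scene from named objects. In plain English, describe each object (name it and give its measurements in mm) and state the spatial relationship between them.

A is a four-legged stool. The seat is a 341×316×23 mm slab whose top surface is at z = 393 mm; four round legs, each 40 mm in diameter, run from the floor (z = 0) to the underside of the seat, each leg's axis is inset half a diameter from the nearest pair of seat edges (so the leg's bounding box is flush with the corner).

B is an open storage box with external size 478×124×91 mm and wall thickness 22 mm (the base is also 22 mm thick). The base covers the whole footprint; the four walls stand on the base, with the y-facing walls full-width and the x-facing walls fitting between their inner faces.

The open box is against the stool's +x side, with their −y faces flush.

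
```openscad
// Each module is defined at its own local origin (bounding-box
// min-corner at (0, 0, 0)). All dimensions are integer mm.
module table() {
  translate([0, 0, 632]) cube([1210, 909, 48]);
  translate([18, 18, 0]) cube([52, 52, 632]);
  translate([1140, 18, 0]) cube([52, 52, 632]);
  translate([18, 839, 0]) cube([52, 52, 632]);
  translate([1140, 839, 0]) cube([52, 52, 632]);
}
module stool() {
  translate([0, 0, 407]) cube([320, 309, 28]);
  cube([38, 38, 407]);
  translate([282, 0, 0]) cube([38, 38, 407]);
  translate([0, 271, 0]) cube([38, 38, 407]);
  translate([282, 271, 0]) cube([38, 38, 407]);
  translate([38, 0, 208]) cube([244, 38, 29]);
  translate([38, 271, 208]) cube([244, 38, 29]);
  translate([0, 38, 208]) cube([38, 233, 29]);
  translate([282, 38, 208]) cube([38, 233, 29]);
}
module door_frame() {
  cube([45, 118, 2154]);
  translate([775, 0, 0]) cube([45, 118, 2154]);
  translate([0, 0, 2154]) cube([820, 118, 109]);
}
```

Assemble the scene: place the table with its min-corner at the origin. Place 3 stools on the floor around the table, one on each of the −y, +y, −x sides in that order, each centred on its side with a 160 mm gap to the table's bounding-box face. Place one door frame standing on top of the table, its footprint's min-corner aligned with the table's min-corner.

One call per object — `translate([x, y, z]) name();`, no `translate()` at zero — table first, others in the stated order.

table();
translate([445, -469, 0]) stool();
translate([445, 1069, 0]) stool();
translate([-480, 300, 0]) stool();
translate([0, 0, 680]) door_frame();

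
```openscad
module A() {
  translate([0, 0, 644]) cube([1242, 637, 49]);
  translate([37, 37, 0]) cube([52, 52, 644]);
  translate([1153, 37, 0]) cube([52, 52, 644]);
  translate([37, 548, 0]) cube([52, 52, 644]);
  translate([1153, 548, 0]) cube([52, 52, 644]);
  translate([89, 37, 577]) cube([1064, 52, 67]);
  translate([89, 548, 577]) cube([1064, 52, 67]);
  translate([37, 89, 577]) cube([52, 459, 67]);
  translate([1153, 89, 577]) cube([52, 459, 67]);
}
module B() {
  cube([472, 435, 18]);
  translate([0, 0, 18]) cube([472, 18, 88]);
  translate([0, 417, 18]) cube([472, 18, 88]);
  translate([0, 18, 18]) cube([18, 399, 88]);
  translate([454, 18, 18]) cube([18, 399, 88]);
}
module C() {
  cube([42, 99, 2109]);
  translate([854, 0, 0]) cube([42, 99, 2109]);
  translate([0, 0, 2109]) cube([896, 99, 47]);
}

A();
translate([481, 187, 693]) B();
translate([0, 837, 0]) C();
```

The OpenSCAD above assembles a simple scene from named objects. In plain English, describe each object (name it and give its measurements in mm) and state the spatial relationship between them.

A is a table: top 1242 mm (x) × 637 mm (y), 49 mm thick, upper face at z = 693 mm, on four 52×52 mm square legs, each inset 37 mm from the nearest pair of top edges, running from z = 0 to the bottom of the top. Four apron rails, 52 mm thick and 67 mm tall, run between adjacent legs with their top edges flush with the underside of the top and their outer faces flush with the legs' outer faces.

B is an open-topped rectangular box: outside dimensions 472×435×106 mm, with a uniform wall and base thickness of 18 mm. The base is a full 472×435 slab on the floor; four walls sit on top of the base. The front and back walls (the −y and +y sides) span the full width; the two side walls fit between them.

C is a rectangular door frame: two vertical jambs of 42×99 mm section, 2109 mm tall, with a clear opening 812 mm wide between their inner faces. A header 47 mm tall and 99 mm deep lies on top of the jambs and spans the full outside width.

The open box is on top of the table. The door frame is on the floor beside the table on its +y side.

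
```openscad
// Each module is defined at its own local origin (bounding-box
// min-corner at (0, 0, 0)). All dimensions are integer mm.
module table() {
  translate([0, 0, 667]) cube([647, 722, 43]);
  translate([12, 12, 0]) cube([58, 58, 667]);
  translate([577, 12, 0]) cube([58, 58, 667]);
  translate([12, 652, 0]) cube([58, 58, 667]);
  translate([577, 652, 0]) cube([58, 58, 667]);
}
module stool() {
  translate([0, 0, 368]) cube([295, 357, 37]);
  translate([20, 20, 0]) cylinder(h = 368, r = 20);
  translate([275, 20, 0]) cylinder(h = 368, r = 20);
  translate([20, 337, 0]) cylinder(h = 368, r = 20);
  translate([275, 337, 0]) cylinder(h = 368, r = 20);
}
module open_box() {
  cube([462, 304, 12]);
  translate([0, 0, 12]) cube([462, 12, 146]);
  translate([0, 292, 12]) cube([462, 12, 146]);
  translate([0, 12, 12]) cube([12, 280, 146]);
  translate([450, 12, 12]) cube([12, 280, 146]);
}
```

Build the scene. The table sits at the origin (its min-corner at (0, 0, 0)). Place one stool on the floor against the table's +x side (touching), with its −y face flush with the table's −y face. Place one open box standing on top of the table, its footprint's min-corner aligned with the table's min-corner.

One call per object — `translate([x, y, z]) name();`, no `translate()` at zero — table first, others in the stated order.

table();
translate([647, 0, 0]) stool();
translate([0, 0, 710]) open_box();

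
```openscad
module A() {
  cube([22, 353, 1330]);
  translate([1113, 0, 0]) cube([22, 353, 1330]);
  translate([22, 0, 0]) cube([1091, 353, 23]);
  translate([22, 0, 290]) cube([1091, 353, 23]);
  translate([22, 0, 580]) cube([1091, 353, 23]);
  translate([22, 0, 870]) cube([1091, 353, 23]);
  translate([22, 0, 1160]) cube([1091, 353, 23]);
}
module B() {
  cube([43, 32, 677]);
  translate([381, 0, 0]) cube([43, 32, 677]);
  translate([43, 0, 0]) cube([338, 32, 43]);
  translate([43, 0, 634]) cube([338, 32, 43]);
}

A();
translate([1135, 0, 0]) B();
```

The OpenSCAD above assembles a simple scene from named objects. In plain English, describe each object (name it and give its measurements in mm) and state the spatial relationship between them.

A is an open bookshelf. Two side panels, each 22 mm thick, 353 mm deep and 1330 mm tall, stand 1135 mm apart (outside-to-outside). Between them sit 5 shelves, each 23 mm thick and 353 mm deep, spanning the full gap between the sides. The bottom shelf rests on the floor (its underside at z = 0) and the clear gap between one shelf's top and the next shelf's underside is 267 mm.

B is a picture frame with a 338×591 mm rectangular opening (x by z) and a uniform 43 mm border on every side. Frame depth is 32 mm along y. It is built from two vertical stiles running the full outside height and two horizontal rails spanning the gap between the stiles.

The picture frame is against the bookshelf's +x side, with their −y faces flush.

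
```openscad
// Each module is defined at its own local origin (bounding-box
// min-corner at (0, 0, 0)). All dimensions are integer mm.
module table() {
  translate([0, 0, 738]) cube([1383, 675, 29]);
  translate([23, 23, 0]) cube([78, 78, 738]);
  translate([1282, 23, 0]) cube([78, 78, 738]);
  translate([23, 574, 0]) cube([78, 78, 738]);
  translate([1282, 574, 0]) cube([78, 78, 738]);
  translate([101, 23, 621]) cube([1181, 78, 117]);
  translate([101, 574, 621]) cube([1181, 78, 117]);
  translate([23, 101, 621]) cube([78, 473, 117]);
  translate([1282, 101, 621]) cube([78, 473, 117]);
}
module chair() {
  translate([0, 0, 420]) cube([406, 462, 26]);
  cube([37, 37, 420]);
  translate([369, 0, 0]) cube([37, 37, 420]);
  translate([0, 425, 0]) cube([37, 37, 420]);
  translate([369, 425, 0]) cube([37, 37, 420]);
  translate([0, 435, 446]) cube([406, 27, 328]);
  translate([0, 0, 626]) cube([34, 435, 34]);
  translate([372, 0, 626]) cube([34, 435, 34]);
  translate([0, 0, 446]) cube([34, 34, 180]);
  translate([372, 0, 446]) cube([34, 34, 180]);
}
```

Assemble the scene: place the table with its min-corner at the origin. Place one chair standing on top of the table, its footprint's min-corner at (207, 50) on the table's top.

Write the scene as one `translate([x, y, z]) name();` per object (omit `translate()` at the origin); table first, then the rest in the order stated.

table();
translate([207, 50, 767]) chair();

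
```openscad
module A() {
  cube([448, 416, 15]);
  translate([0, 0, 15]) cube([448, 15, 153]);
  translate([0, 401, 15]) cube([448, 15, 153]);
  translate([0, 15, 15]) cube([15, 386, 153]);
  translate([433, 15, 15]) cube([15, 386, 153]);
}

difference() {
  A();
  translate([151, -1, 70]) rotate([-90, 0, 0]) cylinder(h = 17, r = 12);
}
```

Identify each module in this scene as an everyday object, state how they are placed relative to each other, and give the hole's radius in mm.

A is an open box. The open box has a circular hole through its front wall. The hole's radius is 12 mm.

The subtracted cylinder has r = 12 mm.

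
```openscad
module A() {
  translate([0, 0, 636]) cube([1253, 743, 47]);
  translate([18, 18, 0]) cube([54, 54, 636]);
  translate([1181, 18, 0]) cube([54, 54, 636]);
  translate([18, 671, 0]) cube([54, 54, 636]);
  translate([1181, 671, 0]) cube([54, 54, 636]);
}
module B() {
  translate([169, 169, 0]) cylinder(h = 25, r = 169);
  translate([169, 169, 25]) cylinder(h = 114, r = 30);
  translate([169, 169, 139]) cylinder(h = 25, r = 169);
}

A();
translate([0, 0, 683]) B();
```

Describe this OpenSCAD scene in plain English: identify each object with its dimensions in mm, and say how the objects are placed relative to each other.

A is a table with a 1253×743 mm rectangular top, 47 mm thick, top surface at z = 683 mm, supported by four 54×54 mm square legs, each inset 18 mm from the nearest pair of top edges, running from the floor.

B is a spool: two coaxial disc flanges of radius 169 mm and thickness 25 mm, joined by a core cylinder of radius 30 mm and height 114 mm. The lower flange rests on z = 0 and the three cylinders share a vertical axis.

The spool is on top of the table.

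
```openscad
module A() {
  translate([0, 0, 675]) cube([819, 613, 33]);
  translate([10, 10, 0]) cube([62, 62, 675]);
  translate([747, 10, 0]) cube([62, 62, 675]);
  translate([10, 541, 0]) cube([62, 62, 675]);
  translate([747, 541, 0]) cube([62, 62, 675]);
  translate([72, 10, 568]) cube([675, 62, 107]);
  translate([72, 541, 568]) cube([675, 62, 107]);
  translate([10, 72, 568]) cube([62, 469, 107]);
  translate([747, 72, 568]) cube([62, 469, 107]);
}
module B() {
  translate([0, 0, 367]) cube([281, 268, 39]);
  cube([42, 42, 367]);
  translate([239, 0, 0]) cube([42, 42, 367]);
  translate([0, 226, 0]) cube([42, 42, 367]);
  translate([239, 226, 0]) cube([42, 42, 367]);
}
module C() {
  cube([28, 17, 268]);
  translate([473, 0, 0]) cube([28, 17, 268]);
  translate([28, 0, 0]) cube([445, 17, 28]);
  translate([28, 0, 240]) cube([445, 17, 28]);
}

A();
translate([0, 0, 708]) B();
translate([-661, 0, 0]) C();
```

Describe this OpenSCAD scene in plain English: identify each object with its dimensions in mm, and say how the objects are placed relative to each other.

A is a table with a 819×613 mm rectangular top, 33 mm thick, top surface at z = 708 mm, supported by four 62×62 mm square legs, each inset 10 mm from the nearest pair of top edges, running from the floor. Four apron rails, 62 mm thick and 107 mm tall, run between adjacent legs with their top edges flush with the underside of the top and their outer faces flush with the legs' outer faces.

B is a four-legged stool. The seat is a 281×268×39 mm slab whose top surface is at z = 406 mm; four square legs, each 42×42 mm in cross-section, run from the floor (z = 0) to the underside of the seat, each flush with a corner of the seat.

C is a picture frame with a 445×212 mm rectangular opening (x by z) and a uniform 28 mm border on every side. Frame depth is 17 mm along y. It is built from two vertical stiles running the full outside height and two horizontal rails spanning the gap between the stiles.

The stool is on top of the table. The picture frame is on the floor beside the table on its −x side.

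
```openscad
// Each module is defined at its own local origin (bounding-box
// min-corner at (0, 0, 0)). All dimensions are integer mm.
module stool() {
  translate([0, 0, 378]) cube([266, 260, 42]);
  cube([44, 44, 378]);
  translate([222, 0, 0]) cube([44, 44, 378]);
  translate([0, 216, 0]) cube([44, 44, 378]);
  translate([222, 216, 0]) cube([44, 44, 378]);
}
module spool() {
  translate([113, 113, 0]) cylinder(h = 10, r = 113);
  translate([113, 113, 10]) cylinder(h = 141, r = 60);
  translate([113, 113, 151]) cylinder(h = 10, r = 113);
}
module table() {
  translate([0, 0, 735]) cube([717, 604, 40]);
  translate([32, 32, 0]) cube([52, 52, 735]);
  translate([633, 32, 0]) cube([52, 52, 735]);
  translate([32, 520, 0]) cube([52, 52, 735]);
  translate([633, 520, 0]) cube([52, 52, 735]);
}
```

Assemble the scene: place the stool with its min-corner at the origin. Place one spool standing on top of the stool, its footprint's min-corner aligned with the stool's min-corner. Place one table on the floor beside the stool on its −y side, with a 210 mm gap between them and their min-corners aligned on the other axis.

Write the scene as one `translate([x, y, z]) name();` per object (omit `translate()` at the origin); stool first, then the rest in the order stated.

stool();
translate([0, 0, 420]) spool();
translate([0, -814, 0]) table();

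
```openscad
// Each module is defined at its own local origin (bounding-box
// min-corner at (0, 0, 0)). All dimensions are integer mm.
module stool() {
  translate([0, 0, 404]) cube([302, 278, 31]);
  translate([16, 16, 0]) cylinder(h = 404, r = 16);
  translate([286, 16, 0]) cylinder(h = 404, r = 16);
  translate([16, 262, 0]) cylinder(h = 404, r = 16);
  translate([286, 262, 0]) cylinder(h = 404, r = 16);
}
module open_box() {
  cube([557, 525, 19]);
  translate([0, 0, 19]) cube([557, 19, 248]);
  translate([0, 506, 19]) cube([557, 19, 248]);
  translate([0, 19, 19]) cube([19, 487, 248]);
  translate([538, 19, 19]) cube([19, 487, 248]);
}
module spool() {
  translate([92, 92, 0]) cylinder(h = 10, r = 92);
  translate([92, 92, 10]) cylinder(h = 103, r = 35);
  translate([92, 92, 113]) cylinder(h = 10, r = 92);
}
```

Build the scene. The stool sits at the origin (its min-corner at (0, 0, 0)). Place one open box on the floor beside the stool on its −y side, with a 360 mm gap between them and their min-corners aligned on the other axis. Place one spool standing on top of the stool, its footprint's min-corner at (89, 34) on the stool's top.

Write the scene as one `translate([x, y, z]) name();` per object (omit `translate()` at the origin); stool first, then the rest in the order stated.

stool();
translate([0, -885, 0]) open_box();
translate([89, 34, 435]) spool();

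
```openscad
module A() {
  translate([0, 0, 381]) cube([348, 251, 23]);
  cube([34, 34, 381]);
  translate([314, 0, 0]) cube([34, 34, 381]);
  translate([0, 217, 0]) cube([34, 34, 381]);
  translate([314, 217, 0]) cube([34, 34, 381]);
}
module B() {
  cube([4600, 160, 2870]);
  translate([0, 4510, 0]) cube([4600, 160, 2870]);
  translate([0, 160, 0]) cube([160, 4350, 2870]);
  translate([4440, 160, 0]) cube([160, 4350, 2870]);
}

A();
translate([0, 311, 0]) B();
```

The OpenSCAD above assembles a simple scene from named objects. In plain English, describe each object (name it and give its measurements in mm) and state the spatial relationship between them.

A is a simple wooden stool: a rectangular seat 348 mm (x) by 251 mm (y), 23 mm thick, top face at z = 404 mm, on four square legs, each 34×34 mm in cross-section. The legs rest on z = 0, each flush with a corner of the seat.

B is a box-shaped house frame (walls only): outside footprint 4600×4670 mm, wall height 2870 mm, wall thickness 160 mm. The two y-facing walls run the full x-width; the two x-facing walls fit between the inner faces of the y-facing walls.

The house frame is on the floor beside the stool on its +y side.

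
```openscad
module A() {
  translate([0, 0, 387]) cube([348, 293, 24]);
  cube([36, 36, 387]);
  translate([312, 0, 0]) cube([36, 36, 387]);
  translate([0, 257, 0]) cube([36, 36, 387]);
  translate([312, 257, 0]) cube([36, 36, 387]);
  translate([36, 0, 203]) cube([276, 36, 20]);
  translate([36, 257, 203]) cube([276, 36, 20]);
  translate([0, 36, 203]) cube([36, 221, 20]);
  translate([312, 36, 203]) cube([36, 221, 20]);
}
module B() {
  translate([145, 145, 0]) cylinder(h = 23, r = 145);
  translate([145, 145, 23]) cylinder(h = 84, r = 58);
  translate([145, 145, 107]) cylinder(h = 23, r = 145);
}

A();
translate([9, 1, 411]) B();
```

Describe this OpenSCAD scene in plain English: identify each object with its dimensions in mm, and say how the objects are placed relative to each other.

A is a four-legged stool. The seat is 348×293 mm, 24 mm thick, top at z = 411 mm. It stands on four square legs, each 36×36 mm in cross-section, from z = 0 to the seat underside, each flush with a corner of the seat. Four stretchers, 36 mm wide and 20 mm tall, connect adjacent legs with their undersides at z = 203 mm, each running between the inner faces of the legs it joins and aligned with the legs' outer faces on the other axis.

B is a spool: two coaxial disc flanges of radius 145 mm and thickness 23 mm, joined by a core cylinder of radius 58 mm and height 84 mm. The lower flange rests on z = 0 and the three cylinders share a vertical axis.

The spool is on top of the stool.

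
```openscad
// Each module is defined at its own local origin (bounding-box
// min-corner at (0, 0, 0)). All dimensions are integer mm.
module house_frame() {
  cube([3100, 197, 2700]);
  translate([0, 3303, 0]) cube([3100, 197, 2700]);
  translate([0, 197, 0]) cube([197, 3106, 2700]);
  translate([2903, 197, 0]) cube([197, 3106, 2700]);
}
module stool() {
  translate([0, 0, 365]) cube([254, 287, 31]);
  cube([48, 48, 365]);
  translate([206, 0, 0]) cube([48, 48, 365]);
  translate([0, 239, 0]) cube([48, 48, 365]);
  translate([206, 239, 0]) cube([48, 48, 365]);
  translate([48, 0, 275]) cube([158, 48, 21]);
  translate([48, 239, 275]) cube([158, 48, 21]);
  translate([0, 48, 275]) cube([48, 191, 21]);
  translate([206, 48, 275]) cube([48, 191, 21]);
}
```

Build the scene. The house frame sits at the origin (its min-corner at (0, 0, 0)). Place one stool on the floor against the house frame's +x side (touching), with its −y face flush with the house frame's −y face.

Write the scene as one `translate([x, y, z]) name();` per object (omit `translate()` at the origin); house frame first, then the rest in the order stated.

house_frame();
translate([3100, 0, 0]) stool();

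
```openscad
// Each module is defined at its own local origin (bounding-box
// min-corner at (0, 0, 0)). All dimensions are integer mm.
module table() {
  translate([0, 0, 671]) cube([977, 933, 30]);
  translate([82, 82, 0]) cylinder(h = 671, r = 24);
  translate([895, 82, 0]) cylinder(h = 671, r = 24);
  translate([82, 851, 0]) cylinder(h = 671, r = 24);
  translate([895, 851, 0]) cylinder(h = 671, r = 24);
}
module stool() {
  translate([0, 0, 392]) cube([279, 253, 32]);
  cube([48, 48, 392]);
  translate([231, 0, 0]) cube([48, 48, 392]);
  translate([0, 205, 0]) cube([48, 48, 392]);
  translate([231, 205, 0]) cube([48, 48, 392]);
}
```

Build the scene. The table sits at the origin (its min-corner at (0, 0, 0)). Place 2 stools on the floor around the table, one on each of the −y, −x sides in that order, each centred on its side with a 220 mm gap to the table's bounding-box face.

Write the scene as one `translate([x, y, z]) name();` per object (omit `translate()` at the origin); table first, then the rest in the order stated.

table();
translate([349, -473, 0]) stool();
translate([-499, 340, 0]) stool();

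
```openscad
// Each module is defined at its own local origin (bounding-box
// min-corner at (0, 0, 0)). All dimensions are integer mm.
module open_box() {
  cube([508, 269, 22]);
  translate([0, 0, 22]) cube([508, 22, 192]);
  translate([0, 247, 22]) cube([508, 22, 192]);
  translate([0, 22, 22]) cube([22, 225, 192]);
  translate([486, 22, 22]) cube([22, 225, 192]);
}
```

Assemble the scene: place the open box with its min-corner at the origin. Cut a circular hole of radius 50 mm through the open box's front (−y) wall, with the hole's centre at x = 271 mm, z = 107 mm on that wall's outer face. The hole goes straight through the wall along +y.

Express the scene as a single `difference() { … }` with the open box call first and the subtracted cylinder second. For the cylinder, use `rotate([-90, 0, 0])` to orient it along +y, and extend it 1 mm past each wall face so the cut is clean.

difference() {
  open_box();
  translate([271, -1, 107]) rotate([-90, 0, 0]) cylinder(h = 24, r = 50);
}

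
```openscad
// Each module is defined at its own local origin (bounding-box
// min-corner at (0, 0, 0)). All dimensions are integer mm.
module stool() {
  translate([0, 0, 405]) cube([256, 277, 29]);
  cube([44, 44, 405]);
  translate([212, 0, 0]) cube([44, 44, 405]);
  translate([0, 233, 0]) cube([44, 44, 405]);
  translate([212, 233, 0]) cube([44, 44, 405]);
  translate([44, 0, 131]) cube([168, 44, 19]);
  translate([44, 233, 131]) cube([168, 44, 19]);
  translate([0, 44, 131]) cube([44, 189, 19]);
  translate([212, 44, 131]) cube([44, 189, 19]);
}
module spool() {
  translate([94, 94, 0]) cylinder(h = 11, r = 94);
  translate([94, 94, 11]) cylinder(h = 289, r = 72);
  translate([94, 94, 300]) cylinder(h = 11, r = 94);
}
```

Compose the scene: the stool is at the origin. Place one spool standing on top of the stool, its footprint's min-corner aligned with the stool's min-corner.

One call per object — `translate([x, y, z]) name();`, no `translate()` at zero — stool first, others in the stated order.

stool();
translate([0, 0, 434]) spool();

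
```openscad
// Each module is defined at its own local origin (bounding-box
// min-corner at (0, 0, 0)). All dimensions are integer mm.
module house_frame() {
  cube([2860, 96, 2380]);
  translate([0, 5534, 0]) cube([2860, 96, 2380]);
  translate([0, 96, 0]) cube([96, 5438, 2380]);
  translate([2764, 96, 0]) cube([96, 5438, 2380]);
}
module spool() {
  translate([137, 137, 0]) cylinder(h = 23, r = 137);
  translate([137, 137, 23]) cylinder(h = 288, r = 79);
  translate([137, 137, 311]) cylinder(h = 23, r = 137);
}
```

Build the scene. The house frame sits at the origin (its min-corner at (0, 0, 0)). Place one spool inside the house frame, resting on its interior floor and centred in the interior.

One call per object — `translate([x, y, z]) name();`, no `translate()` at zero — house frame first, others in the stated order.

house_frame();
translate([1293, 2678, 0]) spool();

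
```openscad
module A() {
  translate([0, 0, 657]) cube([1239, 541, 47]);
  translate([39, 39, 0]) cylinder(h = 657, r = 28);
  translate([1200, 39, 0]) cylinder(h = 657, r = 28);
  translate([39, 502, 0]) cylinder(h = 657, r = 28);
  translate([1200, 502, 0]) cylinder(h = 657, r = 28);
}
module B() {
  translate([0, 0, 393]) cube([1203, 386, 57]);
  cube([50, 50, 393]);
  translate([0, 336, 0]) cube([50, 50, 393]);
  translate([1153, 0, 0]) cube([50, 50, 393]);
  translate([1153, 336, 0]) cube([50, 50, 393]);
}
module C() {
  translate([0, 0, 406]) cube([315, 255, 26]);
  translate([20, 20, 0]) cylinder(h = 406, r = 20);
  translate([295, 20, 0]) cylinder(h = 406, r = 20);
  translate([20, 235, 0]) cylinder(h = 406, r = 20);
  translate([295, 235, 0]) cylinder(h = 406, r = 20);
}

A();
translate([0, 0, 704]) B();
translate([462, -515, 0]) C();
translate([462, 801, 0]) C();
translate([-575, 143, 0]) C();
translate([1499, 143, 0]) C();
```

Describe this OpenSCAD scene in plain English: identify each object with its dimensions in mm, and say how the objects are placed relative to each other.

A is a rectangular dining table. The top is 1239×541×47 mm with its upper surface at z = 704 mm. It stands on four round legs of 56 mm diameter, each leg's bounding box inset 11 mm from the nearest pair of top edges, running from the floor to the underside of the top.

B is a bench: a 1203×386 mm seat slab, 57 mm thick, top at z = 450 mm, on four 50×50 mm square legs flush with the seat corners and standing on z = 0.

C is a four-legged stool. The seat is a 315×255×26 mm slab whose top surface is at z = 432 mm; four round legs, each 40 mm in diameter, run from the floor (z = 0) to the underside of the seat, each leg's axis is inset half a diameter from the nearest pair of seat edges (so the leg's bounding box is flush with the corner).

The bench is on top of the table. Four stools sit around the table at the −y, +y, −x, +x sides.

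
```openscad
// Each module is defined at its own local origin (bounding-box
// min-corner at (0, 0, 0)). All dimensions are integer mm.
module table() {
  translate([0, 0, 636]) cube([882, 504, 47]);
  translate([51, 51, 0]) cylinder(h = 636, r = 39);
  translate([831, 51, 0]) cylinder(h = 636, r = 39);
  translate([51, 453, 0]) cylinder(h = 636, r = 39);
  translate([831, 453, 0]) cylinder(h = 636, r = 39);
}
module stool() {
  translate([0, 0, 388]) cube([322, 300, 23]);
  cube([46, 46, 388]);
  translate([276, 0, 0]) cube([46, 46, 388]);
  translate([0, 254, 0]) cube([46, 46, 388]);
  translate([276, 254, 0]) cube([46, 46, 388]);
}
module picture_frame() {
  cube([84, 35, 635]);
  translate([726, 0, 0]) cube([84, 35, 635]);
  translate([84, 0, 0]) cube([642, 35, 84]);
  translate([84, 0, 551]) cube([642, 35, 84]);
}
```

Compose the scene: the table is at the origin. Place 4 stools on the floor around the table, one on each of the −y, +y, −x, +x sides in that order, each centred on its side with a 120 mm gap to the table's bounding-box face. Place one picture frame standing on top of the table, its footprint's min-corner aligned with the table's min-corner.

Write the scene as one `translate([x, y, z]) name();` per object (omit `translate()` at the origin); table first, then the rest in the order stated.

table();
translate([280, -420, 0]) stool();
translate([280, 624, 0]) stool();
translate([-442, 102, 0]) stool();
translate([1002, 102, 0]) stool();
translate([0, 0, 683]) picture_frame();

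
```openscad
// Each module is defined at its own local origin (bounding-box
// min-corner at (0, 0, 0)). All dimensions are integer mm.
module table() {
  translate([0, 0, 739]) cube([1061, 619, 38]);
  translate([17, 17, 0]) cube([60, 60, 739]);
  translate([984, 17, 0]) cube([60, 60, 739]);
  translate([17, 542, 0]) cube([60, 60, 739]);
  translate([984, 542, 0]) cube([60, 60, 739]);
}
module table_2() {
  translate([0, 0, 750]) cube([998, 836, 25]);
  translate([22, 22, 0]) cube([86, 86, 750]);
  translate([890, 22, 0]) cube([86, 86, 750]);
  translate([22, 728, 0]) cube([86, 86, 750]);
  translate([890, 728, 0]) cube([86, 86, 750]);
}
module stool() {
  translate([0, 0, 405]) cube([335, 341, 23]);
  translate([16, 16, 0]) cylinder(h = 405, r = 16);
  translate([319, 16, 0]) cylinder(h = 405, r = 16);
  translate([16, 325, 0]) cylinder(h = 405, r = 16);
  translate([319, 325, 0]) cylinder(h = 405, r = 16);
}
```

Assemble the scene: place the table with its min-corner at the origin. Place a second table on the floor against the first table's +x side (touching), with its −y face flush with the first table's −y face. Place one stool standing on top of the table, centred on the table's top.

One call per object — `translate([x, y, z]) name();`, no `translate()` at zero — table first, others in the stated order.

table();
translate([1061, 0, 0]) table_2();
translate([363, 139, 777]) stool();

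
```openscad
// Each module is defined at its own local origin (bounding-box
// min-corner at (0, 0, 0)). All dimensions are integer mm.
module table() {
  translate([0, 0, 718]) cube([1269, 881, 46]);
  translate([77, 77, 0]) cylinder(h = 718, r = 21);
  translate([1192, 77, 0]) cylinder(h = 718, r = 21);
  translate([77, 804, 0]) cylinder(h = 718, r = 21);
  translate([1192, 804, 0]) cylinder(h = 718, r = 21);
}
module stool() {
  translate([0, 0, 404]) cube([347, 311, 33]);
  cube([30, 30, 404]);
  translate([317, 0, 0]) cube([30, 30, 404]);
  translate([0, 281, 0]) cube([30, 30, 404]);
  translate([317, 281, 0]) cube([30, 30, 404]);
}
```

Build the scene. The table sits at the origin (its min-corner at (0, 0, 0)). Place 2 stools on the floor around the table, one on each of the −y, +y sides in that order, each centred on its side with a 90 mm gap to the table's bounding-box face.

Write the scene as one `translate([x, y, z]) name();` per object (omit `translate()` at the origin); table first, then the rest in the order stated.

table();
translate([461, -401, 0]) stool();
translate([461, 971, 0]) stool();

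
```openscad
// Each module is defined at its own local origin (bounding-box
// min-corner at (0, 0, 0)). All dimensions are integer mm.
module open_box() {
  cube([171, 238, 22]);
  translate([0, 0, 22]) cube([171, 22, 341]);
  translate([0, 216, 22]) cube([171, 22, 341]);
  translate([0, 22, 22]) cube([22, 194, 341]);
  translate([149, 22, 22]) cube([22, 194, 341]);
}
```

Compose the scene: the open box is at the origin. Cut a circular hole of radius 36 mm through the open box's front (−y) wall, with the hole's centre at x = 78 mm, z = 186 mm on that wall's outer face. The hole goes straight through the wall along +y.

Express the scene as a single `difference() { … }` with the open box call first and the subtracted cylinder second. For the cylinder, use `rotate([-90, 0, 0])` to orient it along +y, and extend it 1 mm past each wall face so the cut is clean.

difference() {
  open_box();
  translate([78, -1, 186]) rotate([-90, 0, 0]) cylinder(h = 24, r = 36);
}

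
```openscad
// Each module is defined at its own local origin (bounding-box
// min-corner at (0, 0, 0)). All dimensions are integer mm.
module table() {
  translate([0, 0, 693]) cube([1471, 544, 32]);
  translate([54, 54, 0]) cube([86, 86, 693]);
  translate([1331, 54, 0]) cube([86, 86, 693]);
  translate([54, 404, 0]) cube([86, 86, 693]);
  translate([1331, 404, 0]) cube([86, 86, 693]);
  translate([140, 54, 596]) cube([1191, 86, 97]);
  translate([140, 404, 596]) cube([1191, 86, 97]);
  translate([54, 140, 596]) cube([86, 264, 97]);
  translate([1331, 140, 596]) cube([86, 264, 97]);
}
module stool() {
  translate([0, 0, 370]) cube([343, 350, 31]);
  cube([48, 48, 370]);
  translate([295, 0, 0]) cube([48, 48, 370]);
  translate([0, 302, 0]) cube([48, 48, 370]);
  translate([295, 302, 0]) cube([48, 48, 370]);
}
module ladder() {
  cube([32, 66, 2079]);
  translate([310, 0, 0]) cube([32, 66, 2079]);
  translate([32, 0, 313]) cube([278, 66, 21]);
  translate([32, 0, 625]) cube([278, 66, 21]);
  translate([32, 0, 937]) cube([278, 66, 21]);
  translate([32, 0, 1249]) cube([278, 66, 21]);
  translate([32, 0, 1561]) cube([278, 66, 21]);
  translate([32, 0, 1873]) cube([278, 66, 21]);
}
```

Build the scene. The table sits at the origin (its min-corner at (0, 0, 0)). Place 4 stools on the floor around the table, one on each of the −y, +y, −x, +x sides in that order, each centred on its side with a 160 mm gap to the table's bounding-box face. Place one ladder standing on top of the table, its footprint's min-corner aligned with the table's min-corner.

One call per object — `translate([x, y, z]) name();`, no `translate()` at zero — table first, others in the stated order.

table();
translate([564, -510, 0]) stool();
translate([564, 704, 0]) stool();
translate([-503, 97, 0]) stool();
translate([1631, 97, 0]) stool();
translate([0, 0, 725]) ladder();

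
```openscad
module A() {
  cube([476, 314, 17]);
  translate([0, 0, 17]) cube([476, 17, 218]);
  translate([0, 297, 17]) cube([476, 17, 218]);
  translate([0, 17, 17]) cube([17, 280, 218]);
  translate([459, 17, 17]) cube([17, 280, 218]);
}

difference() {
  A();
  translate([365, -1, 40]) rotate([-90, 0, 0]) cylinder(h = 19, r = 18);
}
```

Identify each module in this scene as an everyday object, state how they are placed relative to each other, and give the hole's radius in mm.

The subtracted cylinder has r = 18 mm.

A is an open box. The open box has a circular hole through its front wall. The hole's radius is 18 mm.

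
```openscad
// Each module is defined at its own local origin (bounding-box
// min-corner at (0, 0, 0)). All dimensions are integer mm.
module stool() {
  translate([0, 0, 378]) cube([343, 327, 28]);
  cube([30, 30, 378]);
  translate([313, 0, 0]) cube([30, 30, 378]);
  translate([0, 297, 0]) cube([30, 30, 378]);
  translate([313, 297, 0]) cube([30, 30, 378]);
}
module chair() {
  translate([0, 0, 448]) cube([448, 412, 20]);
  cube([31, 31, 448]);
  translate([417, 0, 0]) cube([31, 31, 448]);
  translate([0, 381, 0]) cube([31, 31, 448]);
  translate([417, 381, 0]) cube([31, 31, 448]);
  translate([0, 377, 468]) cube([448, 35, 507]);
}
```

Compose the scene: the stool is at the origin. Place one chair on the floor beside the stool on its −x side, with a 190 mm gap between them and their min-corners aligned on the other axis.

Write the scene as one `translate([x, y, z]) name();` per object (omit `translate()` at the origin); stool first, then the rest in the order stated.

stool();
translate([-638, 0, 0]) chair();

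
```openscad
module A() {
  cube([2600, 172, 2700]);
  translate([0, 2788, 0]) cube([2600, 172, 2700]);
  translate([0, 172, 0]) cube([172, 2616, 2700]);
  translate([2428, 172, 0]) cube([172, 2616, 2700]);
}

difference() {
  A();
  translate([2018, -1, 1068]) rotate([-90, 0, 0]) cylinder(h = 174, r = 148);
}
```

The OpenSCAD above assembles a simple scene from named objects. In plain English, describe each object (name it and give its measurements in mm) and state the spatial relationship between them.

A is the wall frame of a small rectangular building: four walls, each 2700 mm tall and 172 mm thick, enclosing a footprint 2600 mm (x) by 2960 mm (y) outside-to-outside, with no floor or roof. The front and back walls (the −y and +y sides) span the full width; the two side walls fit between them.

The house frame has a circular hole of radius 148 mm through its front wall, centred at (x = 2018, z = 1068).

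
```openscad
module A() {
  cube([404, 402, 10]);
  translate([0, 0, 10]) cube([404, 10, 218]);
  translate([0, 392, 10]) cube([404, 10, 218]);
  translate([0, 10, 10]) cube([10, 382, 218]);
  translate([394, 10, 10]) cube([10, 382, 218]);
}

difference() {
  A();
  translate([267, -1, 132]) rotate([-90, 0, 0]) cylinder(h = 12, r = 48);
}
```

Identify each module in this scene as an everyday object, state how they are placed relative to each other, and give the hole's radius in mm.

A is an open box. The open box has a circular hole through its front wall. The hole's radius is 48 mm.

The subtracted cylinder has r = 48 mm.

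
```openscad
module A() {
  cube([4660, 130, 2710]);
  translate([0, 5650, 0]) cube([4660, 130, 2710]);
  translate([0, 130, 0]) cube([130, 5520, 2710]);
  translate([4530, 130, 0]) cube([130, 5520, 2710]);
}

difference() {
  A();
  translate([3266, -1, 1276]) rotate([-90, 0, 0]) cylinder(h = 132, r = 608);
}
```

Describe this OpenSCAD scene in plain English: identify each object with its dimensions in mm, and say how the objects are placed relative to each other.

A is the wall frame of a small rectangular building: four walls, each 2710 mm tall and 130 mm thick, enclosing a footprint 4660 mm (x) by 5780 mm (y) outside-to-outside, with no floor or roof. The front and back walls (the −y and +y sides) span the full width; the two side walls fit between them.

The house frame has a circular hole of radius 608 mm through its front wall, centred at (x = 3266, z = 1276).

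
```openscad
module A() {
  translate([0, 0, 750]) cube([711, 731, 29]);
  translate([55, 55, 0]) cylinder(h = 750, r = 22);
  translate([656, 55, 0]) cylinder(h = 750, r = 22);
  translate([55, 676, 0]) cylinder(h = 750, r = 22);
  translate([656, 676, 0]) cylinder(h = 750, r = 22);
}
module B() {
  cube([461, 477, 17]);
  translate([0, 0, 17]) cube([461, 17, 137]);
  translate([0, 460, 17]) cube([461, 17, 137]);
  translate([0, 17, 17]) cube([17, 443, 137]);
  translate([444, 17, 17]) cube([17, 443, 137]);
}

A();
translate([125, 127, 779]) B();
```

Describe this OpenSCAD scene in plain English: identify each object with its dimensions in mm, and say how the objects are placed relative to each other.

A is a rectangular dining table. The top is 711×731×29 mm with its upper surface at z = 779 mm. It stands on four round legs of 44 mm diameter, each leg's bounding box inset 33 mm from the nearest pair of top edges, running from the floor to the underside of the top.

B is an open-topped rectangular box: outside dimensions 461×477×154 mm, with a uniform wall and base thickness of 17 mm. The base is a full 461×477 slab on the floor; four walls sit on top of the base. The front and back walls (the −y and +y sides) span the full width; the two side walls fit between them.

The open box is on top of the table, centred.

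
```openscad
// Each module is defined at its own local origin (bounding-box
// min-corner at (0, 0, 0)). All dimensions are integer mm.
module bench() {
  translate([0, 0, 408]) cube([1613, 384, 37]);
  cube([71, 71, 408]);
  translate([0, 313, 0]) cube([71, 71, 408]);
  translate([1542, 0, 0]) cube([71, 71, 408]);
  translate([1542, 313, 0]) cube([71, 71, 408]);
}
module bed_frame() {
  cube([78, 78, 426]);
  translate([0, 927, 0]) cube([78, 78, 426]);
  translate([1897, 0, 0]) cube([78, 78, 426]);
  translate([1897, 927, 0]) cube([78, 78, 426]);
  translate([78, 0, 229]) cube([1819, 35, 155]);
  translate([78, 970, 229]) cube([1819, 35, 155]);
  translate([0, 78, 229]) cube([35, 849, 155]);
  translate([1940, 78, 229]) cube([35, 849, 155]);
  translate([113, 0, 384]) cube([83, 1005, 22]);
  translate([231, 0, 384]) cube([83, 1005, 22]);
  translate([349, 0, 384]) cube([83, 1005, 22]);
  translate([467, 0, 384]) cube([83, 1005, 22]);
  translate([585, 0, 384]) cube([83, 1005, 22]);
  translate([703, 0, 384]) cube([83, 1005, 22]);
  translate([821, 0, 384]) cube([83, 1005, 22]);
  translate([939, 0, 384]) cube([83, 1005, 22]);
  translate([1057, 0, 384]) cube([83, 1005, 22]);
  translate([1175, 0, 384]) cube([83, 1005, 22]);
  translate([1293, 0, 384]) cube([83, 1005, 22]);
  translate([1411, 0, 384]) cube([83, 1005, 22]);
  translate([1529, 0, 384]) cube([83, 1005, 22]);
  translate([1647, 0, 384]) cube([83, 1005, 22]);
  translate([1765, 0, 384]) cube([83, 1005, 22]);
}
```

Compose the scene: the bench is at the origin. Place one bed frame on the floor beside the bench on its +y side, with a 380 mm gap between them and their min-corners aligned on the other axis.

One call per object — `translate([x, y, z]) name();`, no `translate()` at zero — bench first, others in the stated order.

bench();
translate([0, 764, 0]) bed_frame();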